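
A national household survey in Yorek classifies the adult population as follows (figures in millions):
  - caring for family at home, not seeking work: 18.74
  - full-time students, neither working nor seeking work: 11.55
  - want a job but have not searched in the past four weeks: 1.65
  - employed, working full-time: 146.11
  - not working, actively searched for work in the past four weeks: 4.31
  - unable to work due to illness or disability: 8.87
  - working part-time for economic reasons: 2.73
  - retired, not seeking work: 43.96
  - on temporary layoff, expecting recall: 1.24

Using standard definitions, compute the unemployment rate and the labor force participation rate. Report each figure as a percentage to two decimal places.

Employed = 146.11 + 2.73 = 148.84 million (anyone who worked, including part-time for economic reasons, counts as employed).
Unemployed = 4.31 + 1.24 = 5.55 million (jobless and actively searching, or on temporary layoff).
Labor force = 148.84 + 5.55 = 154.39 million.
Not in labor force = 18.74 + 11.55 + 1.65 + 8.87 + 43.96 = 84.77 million (those not working and not actively searching are outside the labor force — including those who want a job but have given up searching).
Civilian working-age population = 154.39 + 84.77 = 239.16 million.
Unemployment rate = 5.55 / 154.39 = 3.59%.
Labor force participation rate = 154.39 / 239.16 = 64.56%.

Unemployment rate ≈ 3.59%; labor force participation rate ≈ 64.56%.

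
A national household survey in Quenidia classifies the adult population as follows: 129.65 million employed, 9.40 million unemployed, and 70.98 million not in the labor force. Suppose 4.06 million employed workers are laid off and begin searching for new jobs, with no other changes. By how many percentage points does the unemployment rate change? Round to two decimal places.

Initially, labor force = 129.65 + 9.40 = 139.05 million, so u = 9.40/139.05 = 6.76%.
After the change, employed falls and unemployed rises by 4.06; labor force unchanged → E = 125.59, U = 13.46, labor force = 139.05 million.
New unemployment rate = 13.46 / 139.05 = 9.68%.
Change = 9.68% − 6.76% = +2.92 percentage points.

The unemployment rate changes by +2.92 percentage points.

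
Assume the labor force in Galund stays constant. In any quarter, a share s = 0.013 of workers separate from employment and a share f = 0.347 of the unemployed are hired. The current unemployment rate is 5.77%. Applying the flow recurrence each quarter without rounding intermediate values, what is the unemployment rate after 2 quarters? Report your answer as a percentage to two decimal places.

Unemployment rate after two quarters ≈ 4.50%.

With a fixed labor force, u_{t+1} = u_t + s·(1−u_t) − f·u_t = u_t·(1−s−f) + s.
Here 1−s−f = 0.640 and s = 0.013.
u_1 = 0.057700 × 0.640 + 0.013 = 0.049928.
u_2 = 0.049928 × 0.640 + 0.013 = 0.044954.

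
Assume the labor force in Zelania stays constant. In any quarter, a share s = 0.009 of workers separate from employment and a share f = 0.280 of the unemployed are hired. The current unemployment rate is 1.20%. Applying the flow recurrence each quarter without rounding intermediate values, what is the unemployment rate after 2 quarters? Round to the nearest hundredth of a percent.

Unemployment rate after two quarters ≈ 2.15%.

With a fixed labor force, u_{t+1} = u_t + s·(1−u_t) − f·u_t = u_t·(1−s−f) + s.
Here 1−s−f = 0.711 and s = 0.009.
u_1 = 0.012000 × 0.711 + 0.009 = 0.017532.
u_2 = 0.017532 × 0.711 + 0.009 = 0.021465.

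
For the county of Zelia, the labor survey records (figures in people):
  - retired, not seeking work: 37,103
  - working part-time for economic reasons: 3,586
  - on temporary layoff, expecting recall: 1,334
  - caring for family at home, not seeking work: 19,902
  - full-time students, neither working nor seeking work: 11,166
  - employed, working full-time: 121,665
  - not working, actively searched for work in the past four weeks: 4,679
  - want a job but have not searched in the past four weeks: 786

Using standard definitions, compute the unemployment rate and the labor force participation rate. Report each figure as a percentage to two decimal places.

Employed = 3,586 + 121,665 = 125,251 (anyone who worked, including part-time for economic reasons, counts as employed).
Unemployed = 1,334 + 4,679 = 6,013 (jobless and actively searching, or on temporary layoff).
Labor force = 125,251 + 6,013 = 131,264.
Not in labor force = 37,103 + 19,902 + 11,166 + 786 = 68,957 (those not working and not actively searching are outside the labor force — including those who want a job but have given up searching).
Civilian working-age population = 131,264 + 68,957 = 200,221.
Unemployment rate = 6,013 / 131,264 = 4.58%.
Labor force participation rate = 131,264 / 200,221 = 65.56%.

Unemployment rate ≈ 4.58%; labor force participation rate ≈ 65.56%.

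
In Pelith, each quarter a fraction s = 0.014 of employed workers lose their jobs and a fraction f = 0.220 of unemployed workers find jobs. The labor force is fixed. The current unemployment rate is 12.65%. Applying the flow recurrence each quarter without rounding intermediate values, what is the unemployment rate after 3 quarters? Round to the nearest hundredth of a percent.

With a fixed labor force, u_{t+1} = u_t + s·(1−u_t) − f·u_t = u_t·(1−s−f) + s.
Here 1−s−f = 0.766 and s = 0.014.
u_1 = 0.126500 × 0.766 + 0.014 = 0.110899.
u_2 = 0.110899 × 0.766 + 0.014 = 0.098949.
u_3 = 0.098949 × 0.766 + 0.014 = 0.089795.

Unemployment rate after three quarters ≈ 8.98%.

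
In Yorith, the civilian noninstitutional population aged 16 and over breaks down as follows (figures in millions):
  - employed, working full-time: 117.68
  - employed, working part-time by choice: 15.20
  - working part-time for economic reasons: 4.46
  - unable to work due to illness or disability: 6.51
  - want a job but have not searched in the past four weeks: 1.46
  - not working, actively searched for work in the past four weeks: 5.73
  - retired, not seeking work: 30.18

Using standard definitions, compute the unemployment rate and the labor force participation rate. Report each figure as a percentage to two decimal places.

Unemployment rate ≈ 4.01%; labor force participation rate ≈ 78.95%.

Employed = 117.68 + 15.20 + 4.46 = 137.34 million (anyone who worked, including part-time for economic reasons, counts as employed).
Unemployed = 5.73 million.
Labor force = 137.34 + 5.73 = 143.07 million.
Not in labor force = 6.51 + 1.46 + 30.18 = 38.15 million (those not working and not actively searching are outside the labor force — including those who want a job but have given up searching).
Civilian working-age population = 143.07 + 38.15 = 181.22 million.
Unemployment rate = 5.73 / 143.07 = 4.01%.
Labor force participation rate = 143.07 / 181.22 = 78.95%.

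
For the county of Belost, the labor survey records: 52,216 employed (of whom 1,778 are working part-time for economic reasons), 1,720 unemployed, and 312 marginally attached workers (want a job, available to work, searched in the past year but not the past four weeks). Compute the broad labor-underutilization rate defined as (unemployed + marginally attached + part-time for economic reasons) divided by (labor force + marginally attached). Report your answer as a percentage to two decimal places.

Labor force = 52,216 + 1,720 = 53,936.
Numerator = 1,720 + 312 + 1,778 = 3,810.
Denominator = 53,936 + 312 = 54,248.
Broad rate = 3,810 / 54,248 = 7.02%.

Broad underutilization rate ≈ 7.02%.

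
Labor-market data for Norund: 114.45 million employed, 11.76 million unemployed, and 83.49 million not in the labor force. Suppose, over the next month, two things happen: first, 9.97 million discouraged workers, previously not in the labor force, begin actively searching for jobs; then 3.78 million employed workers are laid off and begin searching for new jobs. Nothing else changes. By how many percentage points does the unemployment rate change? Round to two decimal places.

Initially, labor force = 114.45 + 11.76 = 126.21 million, so u = 11.76/126.21 = 9.32%.
After the first change, unemployed and labor force both rise by 9.97 → E = 114.45, U = 21.73, labor force = 136.18 million.
After the second change, employed falls and unemployed rises by 3.78; labor force unchanged → E = 110.67, U = 25.51, labor force = 136.18 million.
New unemployment rate = 25.51 / 136.18 = 18.73%.
Change = 18.73% − 9.32% = +9.41 percentage points.

The unemployment rate changes by +9.41 percentage points.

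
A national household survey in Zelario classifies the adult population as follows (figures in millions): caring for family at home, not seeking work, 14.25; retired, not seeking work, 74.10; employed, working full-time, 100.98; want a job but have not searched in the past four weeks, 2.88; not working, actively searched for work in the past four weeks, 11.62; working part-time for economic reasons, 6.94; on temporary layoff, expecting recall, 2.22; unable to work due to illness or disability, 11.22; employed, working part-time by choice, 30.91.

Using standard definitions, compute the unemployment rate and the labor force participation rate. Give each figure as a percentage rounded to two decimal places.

Unemployment rate ≈ 9.07%; labor force participation rate ≈ 59.84%.

Employed = 100.98 + 6.94 + 30.91 = 138.83 million (anyone who worked, including part-time for economic reasons, counts as employed).
Unemployed = 11.62 + 2.22 = 13.84 million (jobless and actively searching, or on temporary layoff).
Labor force = 138.83 + 13.84 = 152.67 million.
Not in labor force = 14.25 + 74.10 + 2.88 + 11.22 = 102.45 million (those not working and not actively searching are outside the labor force — including those who want a job but have given up searching).
Civilian working-age population = 152.67 + 102.45 = 255.12 million.
Unemployment rate = 13.84 / 152.67 = 9.07%.
Labor force participation rate = 152.67 / 255.12 = 59.84%.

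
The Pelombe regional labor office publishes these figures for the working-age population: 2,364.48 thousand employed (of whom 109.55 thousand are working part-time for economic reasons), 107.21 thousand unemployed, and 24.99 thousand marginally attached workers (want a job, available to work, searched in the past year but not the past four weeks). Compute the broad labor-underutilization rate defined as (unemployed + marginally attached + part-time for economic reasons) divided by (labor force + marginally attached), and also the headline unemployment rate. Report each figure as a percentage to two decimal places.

Labor force = 2,364.48 + 107.21 = 2,471.69 thousand.
Numerator = 107.21 + 24.99 + 109.55 = 241.75 thousand.
Denominator = 2,471.69 + 24.99 = 2,496.68 thousand.
Broad rate = 241.75 / 2,496.68 = 9.68%.
Headline unemployment rate = 107.21 / 2,471.69 = 4.34%.

Broad underutilization rate ≈ 9.68%; headline unemployment rate ≈ 4.34%.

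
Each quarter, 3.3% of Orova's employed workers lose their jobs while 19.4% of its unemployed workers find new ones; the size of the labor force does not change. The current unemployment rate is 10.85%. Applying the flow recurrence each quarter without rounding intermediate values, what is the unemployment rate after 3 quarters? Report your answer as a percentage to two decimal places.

With a fixed labor force, u_{t+1} = u_t + s·(1−u_t) − f·u_t = u_t·(1−s−f) + s.
Here 1−s−f = 0.773 and s = 0.033.
u_1 = 0.108500 × 0.773 + 0.033 = 0.116871.
u_2 = 0.116871 × 0.773 + 0.033 = 0.123341.
u_3 = 0.123341 × 0.773 + 0.033 = 0.128343.

Unemployment rate after three quarters ≈ 12.83%.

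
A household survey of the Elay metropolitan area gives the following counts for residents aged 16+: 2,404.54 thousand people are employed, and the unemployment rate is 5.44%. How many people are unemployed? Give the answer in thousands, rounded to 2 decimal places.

Let U be the number unemployed. The labor force is E + U, and U/(E+U) = 0.0544.
So U = 0.0544 × 2,404.54 / (1 − 0.0544) = 130.8070 / 0.9456 ≈ 138.33 thousand.

About 138.33 thousand are unemployed.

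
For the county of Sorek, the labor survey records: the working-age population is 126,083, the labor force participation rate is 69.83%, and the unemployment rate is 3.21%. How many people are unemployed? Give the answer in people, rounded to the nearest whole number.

About 2,826 are unemployed.

Labor force = 0.6983 × 126,083 = 88,044.
Unemployed = 0.0321 × 88,044 ≈ 2,826.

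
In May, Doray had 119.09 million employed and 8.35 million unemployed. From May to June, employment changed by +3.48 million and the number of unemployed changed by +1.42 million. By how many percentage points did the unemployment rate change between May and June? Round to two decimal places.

May: labor force = 119.09 + 8.35 = 127.44; u = 8.35/127.44 = 6.55%.
June: labor force = 122.57 + 9.77 = 132.34; u = 9.77/132.34 = 7.38%.
Change = 7.38% − 6.55% = +0.83 pp.

The unemployment rate changed by +0.83 percentage points.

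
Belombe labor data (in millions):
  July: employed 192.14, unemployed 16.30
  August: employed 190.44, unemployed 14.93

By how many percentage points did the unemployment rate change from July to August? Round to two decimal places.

The unemployment rate changed by −0.55 percentage points.

July: labor force = 192.14 + 16.30 = 208.44; u = 16.30/208.44 = 7.82%.
August: labor force = 190.44 + 14.93 = 205.37; u = 14.93/205.37 = 7.27%.
Change = 7.27% − 7.82% = −0.55 pp.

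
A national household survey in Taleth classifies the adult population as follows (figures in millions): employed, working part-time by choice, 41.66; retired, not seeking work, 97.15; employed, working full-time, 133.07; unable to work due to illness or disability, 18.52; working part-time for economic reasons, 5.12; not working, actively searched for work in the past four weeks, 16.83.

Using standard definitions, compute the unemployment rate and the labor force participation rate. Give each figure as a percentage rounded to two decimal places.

Employed = 41.66 + 133.07 + 5.12 = 179.85 million (anyone who worked, including part-time for economic reasons, counts as employed).
Unemployed = 16.83 million.
Labor force = 179.85 + 16.83 = 196.68 million.
Not in labor force = 97.15 + 18.52 = 115.67 million (those not working and not actively searching are outside the labor force).
Civilian working-age population = 196.68 + 115.67 = 312.35 million.
Unemployment rate = 16.83 / 196.68 = 8.56%.
Labor force participation rate = 196.68 / 312.35 = 62.97%.

Unemployment rate ≈ 8.56%; labor force participation rate ≈ 62.97%.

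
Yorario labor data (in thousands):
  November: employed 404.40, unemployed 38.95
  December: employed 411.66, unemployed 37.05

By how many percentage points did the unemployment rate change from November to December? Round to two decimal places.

November: labor force = 404.40 + 38.95 = 443.35; u = 38.95/443.35 = 8.79%.
December: labor force = 411.66 + 37.05 = 448.71; u = 37.05/448.71 = 8.26%.
Change = 8.26% − 8.79% = −0.53 pp.

The unemployment rate changed by −0.53 percentage points.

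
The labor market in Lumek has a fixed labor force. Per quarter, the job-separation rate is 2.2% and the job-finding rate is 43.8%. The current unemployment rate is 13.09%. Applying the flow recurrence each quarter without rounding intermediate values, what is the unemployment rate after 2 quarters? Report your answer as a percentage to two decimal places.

With a fixed labor force, u_{t+1} = u_t + s·(1−u_t) − f·u_t = u_t·(1−s−f) + s.
Here 1−s−f = 0.540 and s = 0.022.
u_1 = 0.130900 × 0.540 + 0.022 = 0.092686.
u_2 = 0.092686 × 0.540 + 0.022 = 0.072050.

Unemployment rate after two quarters ≈ 7.21%.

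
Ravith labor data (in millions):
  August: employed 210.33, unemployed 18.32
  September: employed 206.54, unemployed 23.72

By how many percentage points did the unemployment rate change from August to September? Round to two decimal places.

The unemployment rate changed by +2.29 percentage points.

August: labor force = 210.33 + 18.32 = 228.65; u = 18.32/228.65 = 8.01%.
September: labor force = 206.54 + 23.72 = 230.26; u = 23.72/230.26 = 10.30%.
Change = 10.30% − 8.01% = +2.29 pp.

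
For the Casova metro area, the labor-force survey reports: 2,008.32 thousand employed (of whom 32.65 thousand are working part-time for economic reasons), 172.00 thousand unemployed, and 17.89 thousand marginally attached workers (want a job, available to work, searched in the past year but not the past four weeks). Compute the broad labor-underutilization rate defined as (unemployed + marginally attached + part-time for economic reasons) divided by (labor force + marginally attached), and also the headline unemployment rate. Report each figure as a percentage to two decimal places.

Labor force = 2,008.32 + 172.00 = 2,180.32 thousand.
Numerator = 172.00 + 17.89 + 32.65 = 222.54 thousand.
Denominator = 2,180.32 + 17.89 = 2,198.21 thousand.
Broad rate = 222.54 / 2,198.21 = 10.12%.
Headline unemployment rate = 172.00 / 2,180.32 = 7.89%.

Broad underutilization rate ≈ 10.12%; headline unemployment rate ≈ 7.89%.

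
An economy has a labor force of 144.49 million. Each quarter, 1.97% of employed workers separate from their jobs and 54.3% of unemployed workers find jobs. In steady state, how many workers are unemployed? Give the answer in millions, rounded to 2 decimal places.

About 5.06 million are unemployed in steady state.

Steady-state unemployment rate u* = s/(s+f) = 1.97/(1.97+54.3) = 0.035010.
Unemployed = u* × labor force = 0.035010 × 144.49 ≈ 5.06 million.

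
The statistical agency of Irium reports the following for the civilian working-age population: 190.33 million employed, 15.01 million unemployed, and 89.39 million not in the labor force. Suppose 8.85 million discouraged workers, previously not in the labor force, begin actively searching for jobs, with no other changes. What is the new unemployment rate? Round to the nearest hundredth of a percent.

New unemployment rate ≈ 11.14%.

Initially, labor force = 190.33 + 15.01 = 205.34 million, so u = 15.01/205.34 = 7.31%.
After the change, unemployed and labor force both rise by 8.85 → E = 190.33, U = 23.86, labor force = 214.19 million.
New unemployment rate = 23.86 / 214.19 = 11.14%.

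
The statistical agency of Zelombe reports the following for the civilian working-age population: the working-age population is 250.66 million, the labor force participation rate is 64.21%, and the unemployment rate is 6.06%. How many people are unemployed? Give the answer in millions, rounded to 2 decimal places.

Labor force = 0.6421 × 250.66 = 160.95 million.
Unemployed = 0.0606 × 160.95 ≈ 9.75 million.

About 9.75 million are unemployed.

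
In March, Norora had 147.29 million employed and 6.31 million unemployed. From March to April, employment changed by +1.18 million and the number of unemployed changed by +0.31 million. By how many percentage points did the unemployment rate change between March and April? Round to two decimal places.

The unemployment rate changed by +0.16 percentage points.

March: labor force = 147.29 + 6.31 = 153.60; u = 6.31/153.60 = 4.11%.
April: labor force = 148.47 + 6.62 = 155.09; u = 6.62/155.09 = 4.27%.
Change = 4.27% − 4.11% = +0.16 pp.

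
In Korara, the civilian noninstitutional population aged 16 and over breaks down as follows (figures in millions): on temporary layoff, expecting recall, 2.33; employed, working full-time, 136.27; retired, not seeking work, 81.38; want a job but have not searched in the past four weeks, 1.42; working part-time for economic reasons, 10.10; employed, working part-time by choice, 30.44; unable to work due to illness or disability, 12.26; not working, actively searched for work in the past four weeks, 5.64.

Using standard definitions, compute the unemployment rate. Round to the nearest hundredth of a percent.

Unemployment rate ≈ 4.31%.

Employed = 136.27 + 10.10 + 30.44 = 176.81 million (anyone who worked, including part-time for economic reasons, counts as employed).
Unemployed = 2.33 + 5.64 = 7.97 million (jobless and actively searching, or on temporary layoff).
Labor force = 176.81 + 7.97 = 184.78 million.
Unemployment rate = 7.97 / 184.78 = 4.31%.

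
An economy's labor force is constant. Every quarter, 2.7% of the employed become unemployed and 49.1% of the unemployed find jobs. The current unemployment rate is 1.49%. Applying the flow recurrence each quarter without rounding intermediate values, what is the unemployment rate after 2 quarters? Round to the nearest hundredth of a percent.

Unemployment rate after two quarters ≈ 4.35%.

With a fixed labor force, u_{t+1} = u_t + s·(1−u_t) − f·u_t = u_t·(1−s−f) + s.
Here 1−s−f = 0.482 and s = 0.027.
u_1 = 0.014900 × 0.482 + 0.027 = 0.034182.
u_2 = 0.034182 × 0.482 + 0.027 = 0.043476.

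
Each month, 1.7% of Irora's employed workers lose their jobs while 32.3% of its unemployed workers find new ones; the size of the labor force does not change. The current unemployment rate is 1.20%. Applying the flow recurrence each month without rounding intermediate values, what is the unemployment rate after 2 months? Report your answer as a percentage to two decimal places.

With a fixed labor force, u_{t+1} = u_t + s·(1−u_t) − f·u_t = u_t·(1−s−f) + s.
Here 1−s−f = 0.660 and s = 0.017.
u_1 = 0.012000 × 0.660 + 0.017 = 0.024920.
u_2 = 0.024920 × 0.660 + 0.017 = 0.033447.

Unemployment rate after two months ≈ 3.34%.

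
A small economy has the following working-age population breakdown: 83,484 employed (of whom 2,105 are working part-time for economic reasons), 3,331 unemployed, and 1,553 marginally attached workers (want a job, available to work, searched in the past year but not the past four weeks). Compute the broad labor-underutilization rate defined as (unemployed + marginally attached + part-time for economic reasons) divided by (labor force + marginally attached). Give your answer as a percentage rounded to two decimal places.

Broad underutilization rate ≈ 7.91%.

Labor force = 83,484 + 3,331 = 86,815.
Numerator = 3,331 + 1,553 + 2,105 = 6,989.
Denominator = 86,815 + 1,553 = 88,368.
Broad rate = 6,989 / 88,368 = 7.91%.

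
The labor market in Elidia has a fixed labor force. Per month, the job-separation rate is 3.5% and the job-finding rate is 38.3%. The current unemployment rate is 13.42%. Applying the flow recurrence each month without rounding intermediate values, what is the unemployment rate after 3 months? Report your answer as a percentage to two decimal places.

With a fixed labor force, u_{t+1} = u_t + s·(1−u_t) − f·u_t = u_t·(1−s−f) + s.
Here 1−s−f = 0.582 and s = 0.035.
u_1 = 0.134200 × 0.582 + 0.035 = 0.113104.
u_2 = 0.113104 × 0.582 + 0.035 = 0.100827.
u_3 = 0.100827 × 0.582 + 0.035 = 0.093681.

Unemployment rate after three months ≈ 9.37%.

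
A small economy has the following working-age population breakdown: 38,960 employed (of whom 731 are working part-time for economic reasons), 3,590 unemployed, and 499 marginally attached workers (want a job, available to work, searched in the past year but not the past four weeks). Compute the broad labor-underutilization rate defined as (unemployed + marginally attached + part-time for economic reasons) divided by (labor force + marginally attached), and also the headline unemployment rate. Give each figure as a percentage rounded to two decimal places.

Broad underutilization rate ≈ 11.20%; headline unemployment rate ≈ 8.44%.

Labor force = 38,960 + 3,590 = 42,550.
Numerator = 3,590 + 499 + 731 = 4,820.
Denominator = 42,550 + 499 = 43,049.
Broad rate = 4,820 / 43,049 = 11.20%.
Headline unemployment rate = 3,590 / 42,550 = 8.44%.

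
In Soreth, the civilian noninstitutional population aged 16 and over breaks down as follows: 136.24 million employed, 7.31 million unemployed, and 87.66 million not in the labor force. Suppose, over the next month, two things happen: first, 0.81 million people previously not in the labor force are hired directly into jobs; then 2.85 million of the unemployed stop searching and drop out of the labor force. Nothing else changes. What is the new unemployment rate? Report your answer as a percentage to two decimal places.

New unemployment rate ≈ 3.15%.

Initially, labor force = 136.24 + 7.31 = 143.55 million, so u = 7.31/143.55 = 5.09%.
After the first change, employed and labor force both rise by 0.81; unemployed unchanged → E = 137.05, U = 7.31, labor force = 144.36 million.
After the second change, unemployed and labor force both fall by 2.85 → E = 137.05, U = 4.46, labor force = 141.51 million.
New unemployment rate = 4.46 / 141.51 = 3.15%.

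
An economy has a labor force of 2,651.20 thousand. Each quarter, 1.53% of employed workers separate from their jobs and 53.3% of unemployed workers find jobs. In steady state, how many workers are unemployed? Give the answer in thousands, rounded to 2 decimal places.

Steady-state unemployment rate u* = s/(s+f) = 1.53/(1.53+53.3) = 0.027904.
Unemployed = u* × labor force = 0.027904 × 2,651.20 ≈ 73.98 thousand.

About 73.98 thousand are unemployed in steady state.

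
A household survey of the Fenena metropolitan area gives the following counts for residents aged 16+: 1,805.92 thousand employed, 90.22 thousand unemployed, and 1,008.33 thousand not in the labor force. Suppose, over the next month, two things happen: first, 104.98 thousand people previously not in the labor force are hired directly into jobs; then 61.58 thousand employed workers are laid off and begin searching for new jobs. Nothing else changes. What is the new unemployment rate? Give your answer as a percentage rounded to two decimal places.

New unemployment rate ≈ 7.59%.

Initially, labor force = 1,805.92 + 90.22 = 1,896.14 thousand, so u = 90.22/1,896.14 = 4.76%.
After the first change, employed and labor force both rise by 104.98; unemployed unchanged → E = 1,910.90, U = 90.22, labor force = 2,001.12 thousand.
After the second change, employed falls and unemployed rises by 61.58; labor force unchanged → E = 1,849.32, U = 151.80, labor force = 2,001.12 thousand.
New unemployment rate = 151.80 / 2,001.12 = 7.59%.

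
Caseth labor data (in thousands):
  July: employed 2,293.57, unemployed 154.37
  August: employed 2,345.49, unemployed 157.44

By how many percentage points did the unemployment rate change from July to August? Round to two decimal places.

The unemployment rate changed by −0.02 percentage points.

July: labor force = 2,293.57 + 154.37 = 2,447.94; u = 154.37/2,447.94 = 6.31%.
August: labor force = 2,345.49 + 157.44 = 2,502.93; u = 157.44/2,502.93 = 6.29%.
Change = 6.29% − 6.31% = −0.02 pp.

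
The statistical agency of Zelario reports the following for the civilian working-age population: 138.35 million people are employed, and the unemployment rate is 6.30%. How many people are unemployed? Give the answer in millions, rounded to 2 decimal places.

Let U be the number unemployed. The labor force is E + U, and U/(E+U) = 0.0630.
So U = 0.0630 × 138.35 / (1 − 0.0630) = 8.7160 / 0.9370 ≈ 9.30 million.

About 9.30 million are unemployed.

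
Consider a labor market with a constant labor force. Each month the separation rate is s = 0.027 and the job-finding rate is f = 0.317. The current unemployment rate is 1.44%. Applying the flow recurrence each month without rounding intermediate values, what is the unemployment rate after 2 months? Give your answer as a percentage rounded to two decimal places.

With a fixed labor force, u_{t+1} = u_t + s·(1−u_t) − f·u_t = u_t·(1−s−f) + s.
Here 1−s−f = 0.656 and s = 0.027.
u_1 = 0.014400 × 0.656 + 0.027 = 0.036446.
u_2 = 0.036446 × 0.656 + 0.027 = 0.050909.

Unemployment rate after two months ≈ 5.09%.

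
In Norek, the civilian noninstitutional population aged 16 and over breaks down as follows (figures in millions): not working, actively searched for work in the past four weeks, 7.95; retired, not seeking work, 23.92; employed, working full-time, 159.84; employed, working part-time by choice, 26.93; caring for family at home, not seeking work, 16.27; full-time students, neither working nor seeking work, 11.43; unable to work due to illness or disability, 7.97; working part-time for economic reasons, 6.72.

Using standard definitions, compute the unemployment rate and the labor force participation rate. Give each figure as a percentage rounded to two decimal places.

Employed = 159.84 + 26.93 + 6.72 = 193.49 million (anyone who worked, including part-time for economic reasons, counts as employed).
Unemployed = 7.95 million.
Labor force = 193.49 + 7.95 = 201.44 million.
Not in labor force = 23.92 + 16.27 + 11.43 + 7.97 = 59.59 million (those not working and not actively searching are outside the labor force).
Civilian working-age population = 201.44 + 59.59 = 261.03 million.
Unemployment rate = 7.95 / 201.44 = 3.95%.
Labor force participation rate = 201.44 / 261.03 = 77.17%.

Unemployment rate ≈ 3.95%; labor force participation rate ≈ 77.17%.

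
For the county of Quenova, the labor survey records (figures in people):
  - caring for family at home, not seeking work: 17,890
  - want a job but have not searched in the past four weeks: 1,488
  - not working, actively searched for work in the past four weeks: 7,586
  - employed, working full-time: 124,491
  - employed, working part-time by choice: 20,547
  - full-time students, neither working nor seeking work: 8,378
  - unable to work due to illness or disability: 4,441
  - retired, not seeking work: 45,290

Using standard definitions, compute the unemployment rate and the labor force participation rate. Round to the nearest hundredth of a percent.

Employed = 124,491 + 20,547 = 145,038.
Unemployed = 7,586.
Labor force = 145,038 + 7,586 = 152,624.
Not in labor force = 17,890 + 1,488 + 8,378 + 4,441 + 45,290 = 77,487 (those not working and not actively searching are outside the labor force — including those who want a job but have given up searching).
Civilian working-age population = 152,624 + 77,487 = 230,111.
Unemployment rate = 7,586 / 152,624 = 4.97%.
Labor force participation rate = 152,624 / 230,111 = 66.33%.

Unemployment rate ≈ 4.97%; labor force participation rate ≈ 66.33%.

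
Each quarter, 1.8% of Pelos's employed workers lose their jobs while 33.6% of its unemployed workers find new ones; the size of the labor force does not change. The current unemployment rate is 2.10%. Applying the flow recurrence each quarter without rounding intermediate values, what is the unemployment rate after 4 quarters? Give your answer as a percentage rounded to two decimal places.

Unemployment rate after four quarters ≈ 4.56%.

With a fixed labor force, u_{t+1} = u_t + s·(1−u_t) − f·u_t = u_t·(1−s−f) + s.
Here 1−s−f = 0.646 and s = 0.018.
u_1 = 0.021000 × 0.646 + 0.018 = 0.031566.
u_2 = 0.031566 × 0.646 + 0.018 = 0.038392.
u_3 = 0.038392 × 0.646 + 0.018 = 0.042801.
u_4 = 0.042801 × 0.646 + 0.018 = 0.045649.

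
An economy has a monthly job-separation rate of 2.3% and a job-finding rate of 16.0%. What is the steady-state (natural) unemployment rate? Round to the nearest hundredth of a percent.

At steady state the flows balance: s·E = f·U, so U/(E+U) = s/(s+f).
u* = 2.3 / (2.3 + 16.0) = 2.3 / 18.30 = 12.57%.

Steady-state unemployment rate ≈ 12.57%.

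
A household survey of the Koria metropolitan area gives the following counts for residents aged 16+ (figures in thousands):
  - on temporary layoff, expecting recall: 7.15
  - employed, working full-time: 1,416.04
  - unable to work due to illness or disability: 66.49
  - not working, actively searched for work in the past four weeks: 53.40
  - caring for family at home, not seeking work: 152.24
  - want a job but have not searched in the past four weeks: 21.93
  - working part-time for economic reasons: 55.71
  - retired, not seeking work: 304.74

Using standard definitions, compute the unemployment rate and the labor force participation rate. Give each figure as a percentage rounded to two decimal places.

Unemployment rate ≈ 3.95%; labor force participation rate ≈ 73.75%.

Employed = 1,416.04 + 55.71 = 1,471.75 thousand (anyone who worked, including part-time for economic reasons, counts as employed).
Unemployed = 7.15 + 53.40 = 60.55 thousand (jobless and actively searching, or on temporary layoff).
Labor force = 1,471.75 + 60.55 = 1,532.30 thousand.
Not in labor force = 66.49 + 152.24 + 21.93 + 304.74 = 545.40 thousand (those not working and not actively searching are outside the labor force — including those who want a job but have given up searching).
Civilian working-age population = 1,532.30 + 545.40 = 2,077.70 thousand.
Unemployment rate = 60.55 / 1,532.30 = 3.95%.
Labor force participation rate = 1,532.30 / 2,077.70 = 73.75%.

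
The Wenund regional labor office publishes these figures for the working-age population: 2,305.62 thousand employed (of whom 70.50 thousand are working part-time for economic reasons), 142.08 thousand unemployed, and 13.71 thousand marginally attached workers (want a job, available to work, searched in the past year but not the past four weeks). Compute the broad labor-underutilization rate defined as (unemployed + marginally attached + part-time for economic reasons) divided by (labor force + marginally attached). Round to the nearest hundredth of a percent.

Labor force = 2,305.62 + 142.08 = 2,447.70 thousand.
Numerator = 142.08 + 13.71 + 70.50 = 226.29 thousand.
Denominator = 2,447.70 + 13.71 = 2,461.41 thousand.
Broad rate = 226.29 / 2,461.41 = 9.19%.

Broad underutilization rate ≈ 9.19%.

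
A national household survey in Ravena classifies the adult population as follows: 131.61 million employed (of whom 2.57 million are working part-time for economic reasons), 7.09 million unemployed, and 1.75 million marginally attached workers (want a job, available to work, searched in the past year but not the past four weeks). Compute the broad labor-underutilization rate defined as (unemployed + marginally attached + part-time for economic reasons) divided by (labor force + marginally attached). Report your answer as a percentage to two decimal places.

Broad underutilization rate ≈ 8.12%.

Labor force = 131.61 + 7.09 = 138.70 million.
Numerator = 7.09 + 1.75 + 2.57 = 11.41 million.
Denominator = 138.70 + 1.75 = 140.45 million.
Broad rate = 11.41 / 140.45 = 8.12%.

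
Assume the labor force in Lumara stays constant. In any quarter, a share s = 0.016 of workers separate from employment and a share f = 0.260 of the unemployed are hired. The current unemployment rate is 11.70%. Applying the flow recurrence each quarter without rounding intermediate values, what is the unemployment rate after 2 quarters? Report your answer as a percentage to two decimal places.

Unemployment rate after two quarters ≈ 8.89%.

With a fixed labor force, u_{t+1} = u_t + s·(1−u_t) − f·u_t = u_t·(1−s−f) + s.
Here 1−s−f = 0.724 and s = 0.016.
u_1 = 0.117000 × 0.724 + 0.016 = 0.100708.
u_2 = 0.100708 × 0.724 + 0.016 = 0.088913.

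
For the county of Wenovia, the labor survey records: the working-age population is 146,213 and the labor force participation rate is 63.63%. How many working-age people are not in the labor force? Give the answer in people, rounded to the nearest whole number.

About 53,178 are not in the labor force.

Share not in the labor force = 1 − 0.6363 = 0.3637.
Not in labor force = 0.3637 × 146,213 ≈ 53,178.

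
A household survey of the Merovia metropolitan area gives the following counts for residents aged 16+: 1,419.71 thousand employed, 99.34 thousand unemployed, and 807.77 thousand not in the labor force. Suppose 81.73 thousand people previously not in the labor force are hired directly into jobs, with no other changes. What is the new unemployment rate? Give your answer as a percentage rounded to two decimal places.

New unemployment rate ≈ 6.21%.

Initially, labor force = 1,419.71 + 99.34 = 1,519.05 thousand, so u = 99.34/1,519.05 = 6.54%.
After the change, employed and labor force both rise by 81.73; unemployed unchanged → E = 1,501.44, U = 99.34, labor force = 1,600.78 thousand.
New unemployment rate = 99.34 / 1,600.78 = 6.21%.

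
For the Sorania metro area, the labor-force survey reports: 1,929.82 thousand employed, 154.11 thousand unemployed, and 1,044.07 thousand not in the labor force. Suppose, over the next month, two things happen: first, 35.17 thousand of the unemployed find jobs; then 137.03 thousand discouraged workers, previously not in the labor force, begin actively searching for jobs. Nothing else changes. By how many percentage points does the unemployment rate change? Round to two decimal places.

The unemployment rate changes by +4.13 percentage points.

Initially, labor force = 1,929.82 + 154.11 = 2,083.93 thousand, so u = 154.11/2,083.93 = 7.40%.
After the first change, unemployed falls and employed rises by 35.17; labor force unchanged → E = 1,964.99, U = 118.94, labor force = 2,083.93 thousand.
After the second change, unemployed and labor force both rise by 137.03 → E = 1,964.99, U = 255.97, labor force = 2,220.96 thousand.
New unemployment rate = 255.97 / 2,220.96 = 11.53%.
Change = 11.53% − 7.40% = +4.13 percentage points.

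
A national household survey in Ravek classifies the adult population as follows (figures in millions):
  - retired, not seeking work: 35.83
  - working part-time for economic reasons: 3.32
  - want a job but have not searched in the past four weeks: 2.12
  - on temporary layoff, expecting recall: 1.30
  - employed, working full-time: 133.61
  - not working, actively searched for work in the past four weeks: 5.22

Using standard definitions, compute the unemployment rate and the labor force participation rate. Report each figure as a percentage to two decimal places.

Unemployment rate ≈ 4.55%; labor force participation rate ≈ 79.08%.

Employed = 3.32 + 133.61 = 136.93 million (anyone who worked, including part-time for economic reasons, counts as employed).
Unemployed = 1.30 + 5.22 = 6.52 million (jobless and actively searching, or on temporary layoff).
Labor force = 136.93 + 6.52 = 143.45 million.
Not in labor force = 35.83 + 2.12 = 37.95 million (those not working and not actively searching are outside the labor force — including those who want a job but have given up searching).
Civilian working-age population = 143.45 + 37.95 = 181.40 million.
Unemployment rate = 6.52 / 143.45 = 4.55%.
Labor force participation rate = 143.45 / 181.40 = 79.08%.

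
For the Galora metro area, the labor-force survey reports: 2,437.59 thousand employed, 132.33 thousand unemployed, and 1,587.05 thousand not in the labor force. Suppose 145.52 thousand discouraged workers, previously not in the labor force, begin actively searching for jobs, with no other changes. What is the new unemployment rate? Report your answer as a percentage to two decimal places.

New unemployment rate ≈ 10.23%.

Initially, labor force = 2,437.59 + 132.33 = 2,569.92 thousand, so u = 132.33/2,569.92 = 5.15%.
After the change, unemployed and labor force both rise by 145.52 → E = 2,437.59, U = 277.85, labor force = 2,715.44 thousand.
New unemployment rate = 277.85 / 2,715.44 = 10.23%.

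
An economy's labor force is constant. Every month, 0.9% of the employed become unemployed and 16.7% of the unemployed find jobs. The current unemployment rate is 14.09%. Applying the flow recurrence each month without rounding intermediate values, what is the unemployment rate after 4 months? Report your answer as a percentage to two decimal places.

With a fixed labor force, u_{t+1} = u_t + s·(1−u_t) − f·u_t = u_t·(1−s−f) + s.
Here 1−s−f = 0.824 and s = 0.009.
u_1 = 0.140900 × 0.824 + 0.009 = 0.125102.
u_2 = 0.125102 × 0.824 + 0.009 = 0.112084.
u_3 = 0.112084 × 0.824 + 0.009 = 0.101357.
u_4 = 0.101357 × 0.824 + 0.009 = 0.092518.

Unemployment rate after four months ≈ 9.25%.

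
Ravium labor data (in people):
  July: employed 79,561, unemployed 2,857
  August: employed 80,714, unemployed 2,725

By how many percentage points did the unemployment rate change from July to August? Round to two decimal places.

July: labor force = 79,561 + 2,857 = 82,418; u = 2,857/82,418 = 3.47%.
August: labor force = 80,714 + 2,725 = 83,439; u = 2,725/83,439 = 3.27%.
Change = 3.27% − 3.47% = −0.20 pp.

The unemployment rate changed by −0.20 percentage points.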